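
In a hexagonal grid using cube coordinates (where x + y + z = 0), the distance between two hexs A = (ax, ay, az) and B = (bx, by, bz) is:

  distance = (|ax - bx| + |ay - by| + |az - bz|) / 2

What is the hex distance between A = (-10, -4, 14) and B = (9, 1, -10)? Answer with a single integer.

Answer: 24

Derivation:
|ax - bx| = |-10 - 9| = 19
|ay - by| = |-4 - 1| = 5
|az - bz| = |14 - (-10)| = 24
distance = (19 + 5 + 24) / 2 = 48 / 2 = 24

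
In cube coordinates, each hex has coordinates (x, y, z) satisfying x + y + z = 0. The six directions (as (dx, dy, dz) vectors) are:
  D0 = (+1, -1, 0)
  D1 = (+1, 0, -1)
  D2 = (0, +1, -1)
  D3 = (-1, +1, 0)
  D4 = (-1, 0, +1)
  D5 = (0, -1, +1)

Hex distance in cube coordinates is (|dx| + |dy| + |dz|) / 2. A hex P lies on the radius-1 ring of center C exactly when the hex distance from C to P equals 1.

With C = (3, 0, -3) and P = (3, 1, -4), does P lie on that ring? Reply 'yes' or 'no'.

Answer: yes

Derivation:
|px - cx| = |3 - 3| = 0
|py - cy| = |1 - 0| = 1
|pz - cz| = |-4 - (-3)| = 1
distance = (0+1+1)/2 = 2/2 = 1
radius = 1; distance == radius -> yes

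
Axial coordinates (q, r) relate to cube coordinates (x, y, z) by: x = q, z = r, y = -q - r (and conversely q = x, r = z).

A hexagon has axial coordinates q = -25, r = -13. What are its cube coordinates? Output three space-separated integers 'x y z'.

Answer: -25 38 -13

Derivation:
x = q = -25
z = r = -13
y = -x - z = -(-25) - (-13) = 38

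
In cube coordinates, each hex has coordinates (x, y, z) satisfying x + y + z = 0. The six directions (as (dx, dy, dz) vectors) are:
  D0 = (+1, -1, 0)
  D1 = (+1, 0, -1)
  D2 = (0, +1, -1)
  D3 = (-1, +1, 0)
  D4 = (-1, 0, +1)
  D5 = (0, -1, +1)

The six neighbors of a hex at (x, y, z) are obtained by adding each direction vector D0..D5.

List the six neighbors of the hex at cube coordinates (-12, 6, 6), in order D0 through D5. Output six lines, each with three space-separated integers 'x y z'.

Answer: -11 5 6
-11 6 5
-12 7 5
-13 7 6
-13 6 7
-12 5 7

Derivation:
Center: (-12, 6, 6). Add each direction:
  D0: (-12, 6, 6) + (1, -1, 0) = (-11, 5, 6)
  D1: (-12, 6, 6) + (1, 0, -1) = (-11, 6, 5)
  D2: (-12, 6, 6) + (0, 1, -1) = (-12, 7, 5)
  D3: (-12, 6, 6) + (-1, 1, 0) = (-13, 7, 6)
  D4: (-12, 6, 6) + (-1, 0, 1) = (-13, 6, 7)
  D5: (-12, 6, 6) + (0, -1, 1) = (-12, 5, 7)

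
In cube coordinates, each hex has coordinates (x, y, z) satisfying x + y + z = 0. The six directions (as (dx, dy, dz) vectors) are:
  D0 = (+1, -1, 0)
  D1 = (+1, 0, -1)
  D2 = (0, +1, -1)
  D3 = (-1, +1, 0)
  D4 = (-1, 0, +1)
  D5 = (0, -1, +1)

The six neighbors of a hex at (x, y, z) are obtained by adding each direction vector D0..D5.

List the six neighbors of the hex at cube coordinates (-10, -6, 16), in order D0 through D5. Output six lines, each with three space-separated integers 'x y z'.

Answer: -9 -7 16
-9 -6 15
-10 -5 15
-11 -5 16
-11 -6 17
-10 -7 17

Derivation:
Center: (-10, -6, 16). Add each direction:
  D0: (-10, -6, 16) + (1, -1, 0) = (-9, -7, 16)
  D1: (-10, -6, 16) + (1, 0, -1) = (-9, -6, 15)
  D2: (-10, -6, 16) + (0, 1, -1) = (-10, -5, 15)
  D3: (-10, -6, 16) + (-1, 1, 0) = (-11, -5, 16)
  D4: (-10, -6, 16) + (-1, 0, 1) = (-11, -6, 17)
  D5: (-10, -6, 16) + (0, -1, 1) = (-10, -7, 17)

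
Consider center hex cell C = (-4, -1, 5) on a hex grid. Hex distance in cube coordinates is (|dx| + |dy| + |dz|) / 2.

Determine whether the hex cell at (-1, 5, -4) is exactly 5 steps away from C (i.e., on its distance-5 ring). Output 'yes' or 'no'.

|px - cx| = |-1 - (-4)| = 3
|py - cy| = |5 - (-1)| = 6
|pz - cz| = |-4 - 5| = 9
distance = (3+6+9)/2 = 18/2 = 9
radius = 5; distance != radius -> no

Answer: no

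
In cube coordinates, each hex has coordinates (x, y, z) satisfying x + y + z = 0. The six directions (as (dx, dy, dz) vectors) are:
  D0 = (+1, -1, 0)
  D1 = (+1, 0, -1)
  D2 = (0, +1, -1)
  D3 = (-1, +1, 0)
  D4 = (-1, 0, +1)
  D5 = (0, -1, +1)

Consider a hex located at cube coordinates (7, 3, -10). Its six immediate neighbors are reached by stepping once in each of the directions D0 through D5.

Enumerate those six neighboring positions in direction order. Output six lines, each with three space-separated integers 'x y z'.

Answer: 8 2 -10
8 3 -11
7 4 -11
6 4 -10
6 3 -9
7 2 -9

Derivation:
Center: (7, 3, -10). Add each direction:
  D0: (7, 3, -10) + (1, -1, 0) = (8, 2, -10)
  D1: (7, 3, -10) + (1, 0, -1) = (8, 3, -11)
  D2: (7, 3, -10) + (0, 1, -1) = (7, 4, -11)
  D3: (7, 3, -10) + (-1, 1, 0) = (6, 4, -10)
  D4: (7, 3, -10) + (-1, 0, 1) = (6, 3, -9)
  D5: (7, 3, -10) + (0, -1, 1) = (7, 2, -9)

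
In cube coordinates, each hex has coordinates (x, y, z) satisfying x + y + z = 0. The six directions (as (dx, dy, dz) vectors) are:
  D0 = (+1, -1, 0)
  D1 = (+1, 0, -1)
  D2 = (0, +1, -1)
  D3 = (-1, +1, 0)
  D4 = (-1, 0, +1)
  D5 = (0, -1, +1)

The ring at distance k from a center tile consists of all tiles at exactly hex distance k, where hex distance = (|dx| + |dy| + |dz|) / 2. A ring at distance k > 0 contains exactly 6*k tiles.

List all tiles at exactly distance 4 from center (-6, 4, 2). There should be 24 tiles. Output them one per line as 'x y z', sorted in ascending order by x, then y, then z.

Answer: -10 4 6
-10 5 5
-10 6 4
-10 7 3
-10 8 2
-9 3 6
-9 8 1
-8 2 6
-8 8 0
-7 1 6
-7 8 -1
-6 0 6
-6 8 -2
-5 0 5
-5 7 -2
-4 0 4
-4 6 -2
-3 0 3
-3 5 -2
-2 0 2
-2 1 1
-2 2 0
-2 3 -1
-2 4 -2

Derivation:
Walk ring at distance 4 from (-6, 4, 2):
Start at center + D4*4 = (-10, 4, 6)
  hex 0: (-10, 4, 6)
  hex 1: (-9, 3, 6)
  hex 2: (-8, 2, 6)
  hex 3: (-7, 1, 6)
  hex 4: (-6, 0, 6)
  hex 5: (-5, 0, 5)
  hex 6: (-4, 0, 4)
  hex 7: (-3, 0, 3)
  hex 8: (-2, 0, 2)
  hex 9: (-2, 1, 1)
  hex 10: (-2, 2, 0)
  hex 11: (-2, 3, -1)
  hex 12: (-2, 4, -2)
  hex 13: (-3, 5, -2)
  hex 14: (-4, 6, -2)
  hex 15: (-5, 7, -2)
  hex 16: (-6, 8, -2)
  hex 17: (-7, 8, -1)
  hex 18: (-8, 8, 0)
  hex 19: (-9, 8, 1)
  hex 20: (-10, 8, 2)
  hex 21: (-10, 7, 3)
  hex 22: (-10, 6, 4)
  hex 23: (-10, 5, 5)
Sorted: 24 hexes.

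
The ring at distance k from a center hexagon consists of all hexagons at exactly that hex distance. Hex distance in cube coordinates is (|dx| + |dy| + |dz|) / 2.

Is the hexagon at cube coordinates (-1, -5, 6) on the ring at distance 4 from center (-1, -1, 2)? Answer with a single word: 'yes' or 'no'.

|px - cx| = |-1 - (-1)| = 0
|py - cy| = |-5 - (-1)| = 4
|pz - cz| = |6 - 2| = 4
distance = (0+4+4)/2 = 8/2 = 4
radius = 4; distance == radius -> yes

Answer: yes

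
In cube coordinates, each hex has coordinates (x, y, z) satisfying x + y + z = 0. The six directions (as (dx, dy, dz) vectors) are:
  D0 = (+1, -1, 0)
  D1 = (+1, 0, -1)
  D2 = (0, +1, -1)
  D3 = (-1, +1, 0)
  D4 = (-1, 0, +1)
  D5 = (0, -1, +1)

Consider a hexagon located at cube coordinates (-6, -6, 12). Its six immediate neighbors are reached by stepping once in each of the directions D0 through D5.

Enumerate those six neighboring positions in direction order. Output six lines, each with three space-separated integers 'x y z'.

Answer: -5 -7 12
-5 -6 11
-6 -5 11
-7 -5 12
-7 -6 13
-6 -7 13

Derivation:
Center: (-6, -6, 12). Add each direction:
  D0: (-6, -6, 12) + (1, -1, 0) = (-5, -7, 12)
  D1: (-6, -6, 12) + (1, 0, -1) = (-5, -6, 11)
  D2: (-6, -6, 12) + (0, 1, -1) = (-6, -5, 11)
  D3: (-6, -6, 12) + (-1, 1, 0) = (-7, -5, 12)
  D4: (-6, -6, 12) + (-1, 0, 1) = (-7, -6, 13)
  D5: (-6, -6, 12) + (0, -1, 1) = (-6, -7, 13)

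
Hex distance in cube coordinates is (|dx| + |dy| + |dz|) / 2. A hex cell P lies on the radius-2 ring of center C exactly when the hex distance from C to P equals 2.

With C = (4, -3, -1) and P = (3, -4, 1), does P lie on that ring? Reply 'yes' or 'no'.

Answer: yes

Derivation:
|px - cx| = |3 - 4| = 1
|py - cy| = |-4 - (-3)| = 1
|pz - cz| = |1 - (-1)| = 2
distance = (1+1+2)/2 = 4/2 = 2
radius = 2; distance == radius -> yes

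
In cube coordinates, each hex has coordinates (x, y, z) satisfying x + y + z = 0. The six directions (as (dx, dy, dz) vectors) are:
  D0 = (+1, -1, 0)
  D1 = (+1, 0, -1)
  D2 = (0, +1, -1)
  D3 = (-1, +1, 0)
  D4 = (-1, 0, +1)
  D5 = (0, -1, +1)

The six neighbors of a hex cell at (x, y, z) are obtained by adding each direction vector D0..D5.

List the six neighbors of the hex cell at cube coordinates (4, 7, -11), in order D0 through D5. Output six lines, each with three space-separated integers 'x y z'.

Answer: 5 6 -11
5 7 -12
4 8 -12
3 8 -11
3 7 -10
4 6 -10

Derivation:
Center: (4, 7, -11). Add each direction:
  D0: (4, 7, -11) + (1, -1, 0) = (5, 6, -11)
  D1: (4, 7, -11) + (1, 0, -1) = (5, 7, -12)
  D2: (4, 7, -11) + (0, 1, -1) = (4, 8, -12)
  D3: (4, 7, -11) + (-1, 1, 0) = (3, 8, -11)
  D4: (4, 7, -11) + (-1, 0, 1) = (3, 7, -10)
  D5: (4, 7, -11) + (0, -1, 1) = (4, 6, -10)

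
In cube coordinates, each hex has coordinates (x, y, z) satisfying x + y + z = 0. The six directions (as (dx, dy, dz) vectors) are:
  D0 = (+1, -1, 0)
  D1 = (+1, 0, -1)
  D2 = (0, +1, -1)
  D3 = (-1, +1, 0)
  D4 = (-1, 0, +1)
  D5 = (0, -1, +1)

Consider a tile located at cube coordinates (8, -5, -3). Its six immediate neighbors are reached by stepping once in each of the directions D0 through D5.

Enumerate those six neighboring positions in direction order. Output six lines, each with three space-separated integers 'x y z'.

Center: (8, -5, -3). Add each direction:
  D0: (8, -5, -3) + (1, -1, 0) = (9, -6, -3)
  D1: (8, -5, -3) + (1, 0, -1) = (9, -5, -4)
  D2: (8, -5, -3) + (0, 1, -1) = (8, -4, -4)
  D3: (8, -5, -3) + (-1, 1, 0) = (7, -4, -3)
  D4: (8, -5, -3) + (-1, 0, 1) = (7, -5, -2)
  D5: (8, -5, -3) + (0, -1, 1) = (8, -6, -2)

Answer: 9 -6 -3
9 -5 -4
8 -4 -4
7 -4 -3
7 -5 -2
8 -6 -2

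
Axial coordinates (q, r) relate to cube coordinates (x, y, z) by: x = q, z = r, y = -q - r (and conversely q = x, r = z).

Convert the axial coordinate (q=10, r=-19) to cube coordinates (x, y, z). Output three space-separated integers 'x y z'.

x = q = 10
z = r = -19
y = -x - z = -(10) - (-19) = 9

Answer: 10 9 -19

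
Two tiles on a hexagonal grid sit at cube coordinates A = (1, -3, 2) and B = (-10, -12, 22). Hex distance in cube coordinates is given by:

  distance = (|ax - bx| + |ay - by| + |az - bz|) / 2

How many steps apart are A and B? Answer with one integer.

Answer: 20

Derivation:
|ax - bx| = |1 - (-10)| = 11
|ay - by| = |-3 - (-12)| = 9
|az - bz| = |2 - 22| = 20
distance = (11 + 9 + 20) / 2 = 40 / 2 = 20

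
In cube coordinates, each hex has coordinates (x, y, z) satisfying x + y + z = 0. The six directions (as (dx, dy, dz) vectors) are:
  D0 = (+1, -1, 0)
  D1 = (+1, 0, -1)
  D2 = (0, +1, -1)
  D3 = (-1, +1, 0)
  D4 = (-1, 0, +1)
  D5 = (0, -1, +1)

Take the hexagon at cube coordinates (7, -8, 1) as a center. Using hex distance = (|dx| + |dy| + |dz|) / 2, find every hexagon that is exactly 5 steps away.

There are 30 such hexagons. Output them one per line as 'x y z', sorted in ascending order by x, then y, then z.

Walk ring at distance 5 from (7, -8, 1):
Start at center + D4*5 = (2, -8, 6)
  hex 0: (2, -8, 6)
  hex 1: (3, -9, 6)
  hex 2: (4, -10, 6)
  hex 3: (5, -11, 6)
  hex 4: (6, -12, 6)
  hex 5: (7, -13, 6)
  hex 6: (8, -13, 5)
  hex 7: (9, -13, 4)
  hex 8: (10, -13, 3)
  hex 9: (11, -13, 2)
  hex 10: (12, -13, 1)
  hex 11: (12, -12, 0)
  hex 12: (12, -11, -1)
  hex 13: (12, -10, -2)
  hex 14: (12, -9, -3)
  hex 15: (12, -8, -4)
  hex 16: (11, -7, -4)
  hex 17: (10, -6, -4)
  hex 18: (9, -5, -4)
  hex 19: (8, -4, -4)
  hex 20: (7, -3, -4)
  hex 21: (6, -3, -3)
  hex 22: (5, -3, -2)
  hex 23: (4, -3, -1)
  hex 24: (3, -3, 0)
  hex 25: (2, -3, 1)
  hex 26: (2, -4, 2)
  hex 27: (2, -5, 3)
  hex 28: (2, -6, 4)
  hex 29: (2, -7, 5)
Sorted: 30 hexes.

Answer: 2 -8 6
2 -7 5
2 -6 4
2 -5 3
2 -4 2
2 -3 1
3 -9 6
3 -3 0
4 -10 6
4 -3 -1
5 -11 6
5 -3 -2
6 -12 6
6 -3 -3
7 -13 6
7 -3 -4
8 -13 5
8 -4 -4
9 -13 4
9 -5 -4
10 -13 3
10 -6 -4
11 -13 2
11 -7 -4
12 -13 1
12 -12 0
12 -11 -1
12 -10 -2
12 -9 -3
12 -8 -4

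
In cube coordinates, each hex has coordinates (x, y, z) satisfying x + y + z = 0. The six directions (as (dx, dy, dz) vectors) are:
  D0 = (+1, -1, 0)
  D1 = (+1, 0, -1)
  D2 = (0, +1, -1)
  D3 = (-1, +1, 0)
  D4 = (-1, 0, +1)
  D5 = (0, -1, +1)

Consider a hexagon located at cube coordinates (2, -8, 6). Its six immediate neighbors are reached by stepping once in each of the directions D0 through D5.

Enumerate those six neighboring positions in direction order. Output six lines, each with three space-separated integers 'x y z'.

Answer: 3 -9 6
3 -8 5
2 -7 5
1 -7 6
1 -8 7
2 -9 7

Derivation:
Center: (2, -8, 6). Add each direction:
  D0: (2, -8, 6) + (1, -1, 0) = (3, -9, 6)
  D1: (2, -8, 6) + (1, 0, -1) = (3, -8, 5)
  D2: (2, -8, 6) + (0, 1, -1) = (2, -7, 5)
  D3: (2, -8, 6) + (-1, 1, 0) = (1, -7, 6)
  D4: (2, -8, 6) + (-1, 0, 1) = (1, -8, 7)
  D5: (2, -8, 6) + (0, -1, 1) = (2, -9, 7)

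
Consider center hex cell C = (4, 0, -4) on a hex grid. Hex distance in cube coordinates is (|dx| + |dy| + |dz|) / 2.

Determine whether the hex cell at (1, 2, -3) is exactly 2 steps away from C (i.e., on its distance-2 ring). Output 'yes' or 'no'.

Answer: no

Derivation:
|px - cx| = |1 - 4| = 3
|py - cy| = |2 - 0| = 2
|pz - cz| = |-3 - (-4)| = 1
distance = (3+2+1)/2 = 6/2 = 3
radius = 2; distance != radius -> no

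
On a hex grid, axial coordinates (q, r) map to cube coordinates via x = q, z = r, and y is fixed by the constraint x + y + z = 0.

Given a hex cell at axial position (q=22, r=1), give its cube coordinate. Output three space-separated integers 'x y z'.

Answer: 22 -23 1

Derivation:
x = q = 22
z = r = 1
y = -x - z = -(22) - (1) = -23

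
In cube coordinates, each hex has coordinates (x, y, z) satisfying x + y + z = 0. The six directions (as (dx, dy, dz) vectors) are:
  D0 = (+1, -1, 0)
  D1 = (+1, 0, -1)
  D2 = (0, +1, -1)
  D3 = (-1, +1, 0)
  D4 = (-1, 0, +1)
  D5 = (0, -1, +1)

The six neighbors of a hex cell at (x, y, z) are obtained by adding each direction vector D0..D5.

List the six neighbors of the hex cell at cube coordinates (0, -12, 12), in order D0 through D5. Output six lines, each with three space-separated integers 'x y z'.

Center: (0, -12, 12). Add each direction:
  D0: (0, -12, 12) + (1, -1, 0) = (1, -13, 12)
  D1: (0, -12, 12) + (1, 0, -1) = (1, -12, 11)
  D2: (0, -12, 12) + (0, 1, -1) = (0, -11, 11)
  D3: (0, -12, 12) + (-1, 1, 0) = (-1, -11, 12)
  D4: (0, -12, 12) + (-1, 0, 1) = (-1, -12, 13)
  D5: (0, -12, 12) + (0, -1, 1) = (0, -13, 13)

Answer: 1 -13 12
1 -12 11
0 -11 11
-1 -11 12
-1 -12 13
0 -13 13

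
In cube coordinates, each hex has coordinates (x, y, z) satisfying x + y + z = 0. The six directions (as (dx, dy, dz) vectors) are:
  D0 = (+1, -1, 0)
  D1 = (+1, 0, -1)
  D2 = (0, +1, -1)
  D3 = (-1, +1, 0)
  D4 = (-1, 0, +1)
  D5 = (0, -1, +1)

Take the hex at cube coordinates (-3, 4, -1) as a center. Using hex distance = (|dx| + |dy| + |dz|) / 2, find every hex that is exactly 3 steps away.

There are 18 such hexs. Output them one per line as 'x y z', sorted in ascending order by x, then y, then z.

Walk ring at distance 3 from (-3, 4, -1):
Start at center + D4*3 = (-6, 4, 2)
  hex 0: (-6, 4, 2)
  hex 1: (-5, 3, 2)
  hex 2: (-4, 2, 2)
  hex 3: (-3, 1, 2)
  hex 4: (-2, 1, 1)
  hex 5: (-1, 1, 0)
  hex 6: (0, 1, -1)
  hex 7: (0, 2, -2)
  hex 8: (0, 3, -3)
  hex 9: (0, 4, -4)
  hex 10: (-1, 5, -4)
  hex 11: (-2, 6, -4)
  hex 12: (-3, 7, -4)
  hex 13: (-4, 7, -3)
  hex 14: (-5, 7, -2)
  hex 15: (-6, 7, -1)
  hex 16: (-6, 6, 0)
  hex 17: (-6, 5, 1)
Sorted: 18 hexes.

Answer: -6 4 2
-6 5 1
-6 6 0
-6 7 -1
-5 3 2
-5 7 -2
-4 2 2
-4 7 -3
-3 1 2
-3 7 -4
-2 1 1
-2 6 -4
-1 1 0
-1 5 -4
0 1 -1
0 2 -2
0 3 -3
0 4 -4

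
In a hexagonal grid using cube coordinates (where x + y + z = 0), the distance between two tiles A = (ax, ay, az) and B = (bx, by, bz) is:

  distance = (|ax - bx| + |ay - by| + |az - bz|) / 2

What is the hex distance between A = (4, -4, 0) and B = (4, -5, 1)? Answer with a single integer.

|ax - bx| = |4 - 4| = 0
|ay - by| = |-4 - (-5)| = 1
|az - bz| = |0 - 1| = 1
distance = (0 + 1 + 1) / 2 = 2 / 2 = 1

Answer: 1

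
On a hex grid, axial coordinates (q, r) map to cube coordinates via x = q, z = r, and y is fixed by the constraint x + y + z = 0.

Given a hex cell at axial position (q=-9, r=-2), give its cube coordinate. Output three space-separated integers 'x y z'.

Answer: -9 11 -2

Derivation:
x = q = -9
z = r = -2
y = -x - z = -(-9) - (-2) = 11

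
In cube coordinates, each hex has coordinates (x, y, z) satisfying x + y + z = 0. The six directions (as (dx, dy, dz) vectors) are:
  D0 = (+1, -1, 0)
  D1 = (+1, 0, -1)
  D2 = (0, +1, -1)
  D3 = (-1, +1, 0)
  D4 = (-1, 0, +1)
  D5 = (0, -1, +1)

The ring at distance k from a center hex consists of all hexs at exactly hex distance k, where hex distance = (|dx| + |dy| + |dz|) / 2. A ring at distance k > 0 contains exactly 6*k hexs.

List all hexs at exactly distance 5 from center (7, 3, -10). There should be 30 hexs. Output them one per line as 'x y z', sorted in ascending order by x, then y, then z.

Answer: 2 3 -5
2 4 -6
2 5 -7
2 6 -8
2 7 -9
2 8 -10
3 2 -5
3 8 -11
4 1 -5
4 8 -12
5 0 -5
5 8 -13
6 -1 -5
6 8 -14
7 -2 -5
7 8 -15
8 -2 -6
8 7 -15
9 -2 -7
9 6 -15
10 -2 -8
10 5 -15
11 -2 -9
11 4 -15
12 -2 -10
12 -1 -11
12 0 -12
12 1 -13
12 2 -14
12 3 -15

Derivation:
Walk ring at distance 5 from (7, 3, -10):
Start at center + D4*5 = (2, 3, -5)
  hex 0: (2, 3, -5)
  hex 1: (3, 2, -5)
  hex 2: (4, 1, -5)
  hex 3: (5, 0, -5)
  hex 4: (6, -1, -5)
  hex 5: (7, -2, -5)
  hex 6: (8, -2, -6)
  hex 7: (9, -2, -7)
  hex 8: (10, -2, -8)
  hex 9: (11, -2, -9)
  hex 10: (12, -2, -10)
  hex 11: (12, -1, -11)
  hex 12: (12, 0, -12)
  hex 13: (12, 1, -13)
  hex 14: (12, 2, -14)
  hex 15: (12, 3, -15)
  hex 16: (11, 4, -15)
  hex 17: (10, 5, -15)
  hex 18: (9, 6, -15)
  hex 19: (8, 7, -15)
  hex 20: (7, 8, -15)
  hex 21: (6, 8, -14)
  hex 22: (5, 8, -13)
  hex 23: (4, 8, -12)
  hex 24: (3, 8, -11)
  hex 25: (2, 8, -10)
  hex 26: (2, 7, -9)
  hex 27: (2, 6, -8)
  hex 28: (2, 5, -7)
  hex 29: (2, 4, -6)
Sorted: 30 hexes.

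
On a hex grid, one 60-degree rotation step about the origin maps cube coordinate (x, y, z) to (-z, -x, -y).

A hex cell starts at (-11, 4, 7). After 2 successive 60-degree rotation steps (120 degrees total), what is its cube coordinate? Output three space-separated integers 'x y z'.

Start: (-11, 4, 7)
Step 1: (-11, 4, 7) -> (-(7), -(-11), -(4)) = (-7, 11, -4)
Step 2: (-7, 11, -4) -> (-(-4), -(-7), -(11)) = (4, 7, -11)

Answer: 4 7 -11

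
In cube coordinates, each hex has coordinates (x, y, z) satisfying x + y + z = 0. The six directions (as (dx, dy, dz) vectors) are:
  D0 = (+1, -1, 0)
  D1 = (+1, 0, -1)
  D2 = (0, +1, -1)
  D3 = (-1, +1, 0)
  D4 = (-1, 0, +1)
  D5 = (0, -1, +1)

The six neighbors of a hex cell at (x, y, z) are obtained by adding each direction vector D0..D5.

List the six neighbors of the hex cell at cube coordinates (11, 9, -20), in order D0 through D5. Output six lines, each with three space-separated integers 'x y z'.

Center: (11, 9, -20). Add each direction:
  D0: (11, 9, -20) + (1, -1, 0) = (12, 8, -20)
  D1: (11, 9, -20) + (1, 0, -1) = (12, 9, -21)
  D2: (11, 9, -20) + (0, 1, -1) = (11, 10, -21)
  D3: (11, 9, -20) + (-1, 1, 0) = (10, 10, -20)
  D4: (11, 9, -20) + (-1, 0, 1) = (10, 9, -19)
  D5: (11, 9, -20) + (0, -1, 1) = (11, 8, -19)

Answer: 12 8 -20
12 9 -21
11 10 -21
10 10 -20
10 9 -19
11 8 -19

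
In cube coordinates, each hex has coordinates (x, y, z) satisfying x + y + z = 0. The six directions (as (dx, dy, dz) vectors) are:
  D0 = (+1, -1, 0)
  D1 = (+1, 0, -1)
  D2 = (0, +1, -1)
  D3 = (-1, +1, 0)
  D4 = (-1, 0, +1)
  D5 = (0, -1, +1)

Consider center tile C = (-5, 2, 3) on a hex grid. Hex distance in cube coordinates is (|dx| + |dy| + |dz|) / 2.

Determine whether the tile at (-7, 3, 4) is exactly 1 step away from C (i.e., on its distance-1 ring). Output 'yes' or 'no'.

|px - cx| = |-7 - (-5)| = 2
|py - cy| = |3 - 2| = 1
|pz - cz| = |4 - 3| = 1
distance = (2+1+1)/2 = 4/2 = 2
radius = 1; distance != radius -> no

Answer: no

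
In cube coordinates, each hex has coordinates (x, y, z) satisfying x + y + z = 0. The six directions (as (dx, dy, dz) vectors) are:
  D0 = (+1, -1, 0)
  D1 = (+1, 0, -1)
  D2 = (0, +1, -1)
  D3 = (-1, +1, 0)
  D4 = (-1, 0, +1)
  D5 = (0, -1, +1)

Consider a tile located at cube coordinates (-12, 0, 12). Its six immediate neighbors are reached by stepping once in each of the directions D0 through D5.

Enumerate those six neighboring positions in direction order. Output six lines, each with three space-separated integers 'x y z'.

Center: (-12, 0, 12). Add each direction:
  D0: (-12, 0, 12) + (1, -1, 0) = (-11, -1, 12)
  D1: (-12, 0, 12) + (1, 0, -1) = (-11, 0, 11)
  D2: (-12, 0, 12) + (0, 1, -1) = (-12, 1, 11)
  D3: (-12, 0, 12) + (-1, 1, 0) = (-13, 1, 12)
  D4: (-12, 0, 12) + (-1, 0, 1) = (-13, 0, 13)
  D5: (-12, 0, 12) + (0, -1, 1) = (-12, -1, 13)

Answer: -11 -1 12
-11 0 11
-12 1 11
-13 1 12
-13 0 13
-12 -1 13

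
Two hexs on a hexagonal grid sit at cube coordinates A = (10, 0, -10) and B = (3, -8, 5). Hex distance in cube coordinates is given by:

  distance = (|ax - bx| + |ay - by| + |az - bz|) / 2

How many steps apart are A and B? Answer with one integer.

|ax - bx| = |10 - 3| = 7
|ay - by| = |0 - (-8)| = 8
|az - bz| = |-10 - 5| = 15
distance = (7 + 8 + 15) / 2 = 30 / 2 = 15

Answer: 15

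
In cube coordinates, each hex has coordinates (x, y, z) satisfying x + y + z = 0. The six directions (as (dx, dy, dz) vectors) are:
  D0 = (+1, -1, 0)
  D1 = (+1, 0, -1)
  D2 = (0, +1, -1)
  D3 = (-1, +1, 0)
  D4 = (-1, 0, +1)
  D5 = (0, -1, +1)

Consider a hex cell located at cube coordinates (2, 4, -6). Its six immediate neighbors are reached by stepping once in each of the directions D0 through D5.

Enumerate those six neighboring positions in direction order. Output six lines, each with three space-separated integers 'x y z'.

Center: (2, 4, -6). Add each direction:
  D0: (2, 4, -6) + (1, -1, 0) = (3, 3, -6)
  D1: (2, 4, -6) + (1, 0, -1) = (3, 4, -7)
  D2: (2, 4, -6) + (0, 1, -1) = (2, 5, -7)
  D3: (2, 4, -6) + (-1, 1, 0) = (1, 5, -6)
  D4: (2, 4, -6) + (-1, 0, 1) = (1, 4, -5)
  D5: (2, 4, -6) + (0, -1, 1) = (2, 3, -5)

Answer: 3 3 -6
3 4 -7
2 5 -7
1 5 -6
1 4 -5
2 3 -5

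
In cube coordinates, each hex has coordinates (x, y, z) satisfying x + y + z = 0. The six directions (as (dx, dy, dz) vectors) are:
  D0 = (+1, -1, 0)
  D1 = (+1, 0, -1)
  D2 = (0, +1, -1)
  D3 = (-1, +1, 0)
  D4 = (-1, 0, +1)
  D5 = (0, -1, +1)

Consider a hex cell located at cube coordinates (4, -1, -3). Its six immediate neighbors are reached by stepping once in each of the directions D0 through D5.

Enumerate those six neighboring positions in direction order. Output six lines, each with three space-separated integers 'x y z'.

Center: (4, -1, -3). Add each direction:
  D0: (4, -1, -3) + (1, -1, 0) = (5, -2, -3)
  D1: (4, -1, -3) + (1, 0, -1) = (5, -1, -4)
  D2: (4, -1, -3) + (0, 1, -1) = (4, 0, -4)
  D3: (4, -1, -3) + (-1, 1, 0) = (3, 0, -3)
  D4: (4, -1, -3) + (-1, 0, 1) = (3, -1, -2)
  D5: (4, -1, -3) + (0, -1, 1) = (4, -2, -2)

Answer: 5 -2 -3
5 -1 -4
4 0 -4
3 0 -3
3 -1 -2
4 -2 -2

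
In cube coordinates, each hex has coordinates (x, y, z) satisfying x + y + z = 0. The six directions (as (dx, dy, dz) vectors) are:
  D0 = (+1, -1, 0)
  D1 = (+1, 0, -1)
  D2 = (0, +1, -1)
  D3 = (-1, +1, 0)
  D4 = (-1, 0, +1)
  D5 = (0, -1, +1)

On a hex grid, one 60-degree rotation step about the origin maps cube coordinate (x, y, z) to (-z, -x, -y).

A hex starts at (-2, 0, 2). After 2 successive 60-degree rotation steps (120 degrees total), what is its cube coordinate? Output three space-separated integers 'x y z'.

Start: (-2, 0, 2)
Step 1: (-2, 0, 2) -> (-(2), -(-2), -(0)) = (-2, 2, 0)
Step 2: (-2, 2, 0) -> (-(0), -(-2), -(2)) = (0, 2, -2)

Answer: 0 2 -2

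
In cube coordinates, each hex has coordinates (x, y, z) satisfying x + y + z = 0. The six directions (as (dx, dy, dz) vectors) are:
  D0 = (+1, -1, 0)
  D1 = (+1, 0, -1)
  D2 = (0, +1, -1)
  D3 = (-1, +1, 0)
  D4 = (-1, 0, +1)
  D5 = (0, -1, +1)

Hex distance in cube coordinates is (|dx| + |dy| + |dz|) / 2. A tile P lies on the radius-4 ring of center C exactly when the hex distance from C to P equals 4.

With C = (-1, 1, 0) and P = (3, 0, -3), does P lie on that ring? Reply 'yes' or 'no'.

|px - cx| = |3 - (-1)| = 4
|py - cy| = |0 - 1| = 1
|pz - cz| = |-3 - 0| = 3
distance = (4+1+3)/2 = 8/2 = 4
radius = 4; distance == radius -> yes

Answer: yes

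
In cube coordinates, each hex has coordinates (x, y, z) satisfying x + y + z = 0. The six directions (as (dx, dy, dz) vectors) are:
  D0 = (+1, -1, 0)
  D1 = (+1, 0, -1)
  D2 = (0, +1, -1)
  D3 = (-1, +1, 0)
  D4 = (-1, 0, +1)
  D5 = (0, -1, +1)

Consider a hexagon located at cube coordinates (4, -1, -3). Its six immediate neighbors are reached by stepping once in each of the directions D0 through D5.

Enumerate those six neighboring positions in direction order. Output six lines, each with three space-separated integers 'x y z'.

Answer: 5 -2 -3
5 -1 -4
4 0 -4
3 0 -3
3 -1 -2
4 -2 -2

Derivation:
Center: (4, -1, -3). Add each direction:
  D0: (4, -1, -3) + (1, -1, 0) = (5, -2, -3)
  D1: (4, -1, -3) + (1, 0, -1) = (5, -1, -4)
  D2: (4, -1, -3) + (0, 1, -1) = (4, 0, -4)
  D3: (4, -1, -3) + (-1, 1, 0) = (3, 0, -3)
  D4: (4, -1, -3) + (-1, 0, 1) = (3, -1, -2)
  D5: (4, -1, -3) + (0, -1, 1) = (4, -2, -2)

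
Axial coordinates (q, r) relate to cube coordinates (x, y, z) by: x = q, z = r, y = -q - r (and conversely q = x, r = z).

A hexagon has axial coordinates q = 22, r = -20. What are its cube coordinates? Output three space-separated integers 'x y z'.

x = q = 22
z = r = -20
y = -x - z = -(22) - (-20) = -2

Answer: 22 -2 -20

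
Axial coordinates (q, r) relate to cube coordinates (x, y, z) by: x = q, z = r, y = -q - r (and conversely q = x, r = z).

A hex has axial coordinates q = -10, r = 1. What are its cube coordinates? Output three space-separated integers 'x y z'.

x = q = -10
z = r = 1
y = -x - z = -(-10) - (1) = 9

Answer: -10 9 1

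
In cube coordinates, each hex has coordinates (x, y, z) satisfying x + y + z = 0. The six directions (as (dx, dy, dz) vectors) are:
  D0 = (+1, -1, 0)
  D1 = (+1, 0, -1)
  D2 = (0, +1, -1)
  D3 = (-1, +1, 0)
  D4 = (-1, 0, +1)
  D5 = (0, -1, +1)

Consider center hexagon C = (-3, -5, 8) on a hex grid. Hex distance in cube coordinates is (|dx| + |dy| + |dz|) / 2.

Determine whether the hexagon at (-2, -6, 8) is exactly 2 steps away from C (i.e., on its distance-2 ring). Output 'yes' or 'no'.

|px - cx| = |-2 - (-3)| = 1
|py - cy| = |-6 - (-5)| = 1
|pz - cz| = |8 - 8| = 0
distance = (1+1+0)/2 = 2/2 = 1
radius = 2; distance != radius -> no

Answer: no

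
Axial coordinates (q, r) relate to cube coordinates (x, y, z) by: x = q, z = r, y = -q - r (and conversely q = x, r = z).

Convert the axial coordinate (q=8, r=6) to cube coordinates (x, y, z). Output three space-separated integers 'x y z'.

Answer: 8 -14 6

Derivation:
x = q = 8
z = r = 6
y = -x - z = -(8) - (6) = -14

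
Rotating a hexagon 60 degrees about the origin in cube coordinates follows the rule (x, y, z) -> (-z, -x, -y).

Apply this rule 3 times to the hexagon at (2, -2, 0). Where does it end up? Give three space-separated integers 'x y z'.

Start: (2, -2, 0)
Step 1: (2, -2, 0) -> (-(0), -(2), -(-2)) = (0, -2, 2)
Step 2: (0, -2, 2) -> (-(2), -(0), -(-2)) = (-2, 0, 2)
Step 3: (-2, 0, 2) -> (-(2), -(-2), -(0)) = (-2, 2, 0)

Answer: -2 2 0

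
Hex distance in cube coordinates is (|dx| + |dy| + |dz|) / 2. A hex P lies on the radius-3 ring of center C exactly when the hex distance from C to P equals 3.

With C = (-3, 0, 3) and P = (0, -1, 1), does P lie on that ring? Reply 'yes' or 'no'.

|px - cx| = |0 - (-3)| = 3
|py - cy| = |-1 - 0| = 1
|pz - cz| = |1 - 3| = 2
distance = (3+1+2)/2 = 6/2 = 3
radius = 3; distance == radius -> yes

Answer: yes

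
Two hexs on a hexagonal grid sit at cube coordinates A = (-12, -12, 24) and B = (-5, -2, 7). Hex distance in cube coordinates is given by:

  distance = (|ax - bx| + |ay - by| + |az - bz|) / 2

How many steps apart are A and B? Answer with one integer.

Answer: 17

Derivation:
|ax - bx| = |-12 - (-5)| = 7
|ay - by| = |-12 - (-2)| = 10
|az - bz| = |24 - 7| = 17
distance = (7 + 10 + 17) / 2 = 34 / 2 = 17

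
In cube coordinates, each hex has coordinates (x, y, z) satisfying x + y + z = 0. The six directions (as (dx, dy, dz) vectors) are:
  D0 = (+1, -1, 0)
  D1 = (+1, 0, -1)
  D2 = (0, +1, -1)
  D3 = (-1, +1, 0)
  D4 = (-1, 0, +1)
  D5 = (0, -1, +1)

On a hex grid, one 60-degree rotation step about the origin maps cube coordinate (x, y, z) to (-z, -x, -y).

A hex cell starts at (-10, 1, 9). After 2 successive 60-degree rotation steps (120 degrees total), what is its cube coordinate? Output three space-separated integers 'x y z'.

Answer: 1 9 -10

Derivation:
Start: (-10, 1, 9)
Step 1: (-10, 1, 9) -> (-(9), -(-10), -(1)) = (-9, 10, -1)
Step 2: (-9, 10, -1) -> (-(-1), -(-9), -(10)) = (1, 9, -10)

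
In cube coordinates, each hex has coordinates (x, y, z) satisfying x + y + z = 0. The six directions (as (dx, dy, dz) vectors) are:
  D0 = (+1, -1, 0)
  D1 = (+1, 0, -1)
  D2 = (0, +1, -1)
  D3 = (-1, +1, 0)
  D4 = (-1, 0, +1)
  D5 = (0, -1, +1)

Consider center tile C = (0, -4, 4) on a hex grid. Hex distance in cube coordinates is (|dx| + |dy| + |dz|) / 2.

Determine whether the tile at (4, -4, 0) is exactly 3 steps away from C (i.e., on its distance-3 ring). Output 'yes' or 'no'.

Answer: no

Derivation:
|px - cx| = |4 - 0| = 4
|py - cy| = |-4 - (-4)| = 0
|pz - cz| = |0 - 4| = 4
distance = (4+0+4)/2 = 8/2 = 4
radius = 3; distance != radius -> no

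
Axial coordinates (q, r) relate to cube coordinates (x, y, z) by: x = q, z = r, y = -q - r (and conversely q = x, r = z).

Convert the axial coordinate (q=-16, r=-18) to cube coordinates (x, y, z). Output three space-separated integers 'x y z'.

x = q = -16
z = r = -18
y = -x - z = -(-16) - (-18) = 34

Answer: -16 34 -18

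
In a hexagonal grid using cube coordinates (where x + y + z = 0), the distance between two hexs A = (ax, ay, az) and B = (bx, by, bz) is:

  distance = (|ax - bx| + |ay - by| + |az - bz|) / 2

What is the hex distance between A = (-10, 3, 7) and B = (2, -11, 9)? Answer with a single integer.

Answer: 14

Derivation:
|ax - bx| = |-10 - 2| = 12
|ay - by| = |3 - (-11)| = 14
|az - bz| = |7 - 9| = 2
distance = (12 + 14 + 2) / 2 = 28 / 2 = 14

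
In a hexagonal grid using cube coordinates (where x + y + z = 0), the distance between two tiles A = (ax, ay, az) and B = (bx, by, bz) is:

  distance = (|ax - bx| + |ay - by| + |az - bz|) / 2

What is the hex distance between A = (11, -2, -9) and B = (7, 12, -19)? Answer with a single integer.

|ax - bx| = |11 - 7| = 4
|ay - by| = |-2 - 12| = 14
|az - bz| = |-9 - (-19)| = 10
distance = (4 + 14 + 10) / 2 = 28 / 2 = 14

Answer: 14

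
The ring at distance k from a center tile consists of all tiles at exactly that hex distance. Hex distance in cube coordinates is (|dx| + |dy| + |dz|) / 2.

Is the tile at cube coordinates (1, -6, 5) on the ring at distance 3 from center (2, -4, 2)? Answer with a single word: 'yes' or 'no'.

Answer: yes

Derivation:
|px - cx| = |1 - 2| = 1
|py - cy| = |-6 - (-4)| = 2
|pz - cz| = |5 - 2| = 3
distance = (1+2+3)/2 = 6/2 = 3
radius = 3; distance == radius -> yes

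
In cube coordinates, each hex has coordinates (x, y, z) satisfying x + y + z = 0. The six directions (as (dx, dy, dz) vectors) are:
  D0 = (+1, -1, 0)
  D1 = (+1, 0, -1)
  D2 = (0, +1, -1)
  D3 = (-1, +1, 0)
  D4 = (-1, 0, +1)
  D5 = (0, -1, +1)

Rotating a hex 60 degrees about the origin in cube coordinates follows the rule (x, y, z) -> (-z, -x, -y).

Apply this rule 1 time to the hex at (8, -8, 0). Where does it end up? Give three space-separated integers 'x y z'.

Start: (8, -8, 0)
Step 1: (8, -8, 0) -> (-(0), -(8), -(-8)) = (0, -8, 8)

Answer: 0 -8 8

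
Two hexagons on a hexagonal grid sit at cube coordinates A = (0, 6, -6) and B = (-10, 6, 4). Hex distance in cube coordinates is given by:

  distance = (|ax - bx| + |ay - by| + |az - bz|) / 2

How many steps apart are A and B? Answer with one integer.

|ax - bx| = |0 - (-10)| = 10
|ay - by| = |6 - 6| = 0
|az - bz| = |-6 - 4| = 10
distance = (10 + 0 + 10) / 2 = 20 / 2 = 10

Answer: 10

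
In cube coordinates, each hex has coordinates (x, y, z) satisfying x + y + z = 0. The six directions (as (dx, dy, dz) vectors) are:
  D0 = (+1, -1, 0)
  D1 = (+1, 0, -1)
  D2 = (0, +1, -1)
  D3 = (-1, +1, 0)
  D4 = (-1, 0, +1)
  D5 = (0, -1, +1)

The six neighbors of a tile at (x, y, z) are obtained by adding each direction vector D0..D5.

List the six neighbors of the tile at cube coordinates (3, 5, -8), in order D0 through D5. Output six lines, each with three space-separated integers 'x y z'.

Center: (3, 5, -8). Add each direction:
  D0: (3, 5, -8) + (1, -1, 0) = (4, 4, -8)
  D1: (3, 5, -8) + (1, 0, -1) = (4, 5, -9)
  D2: (3, 5, -8) + (0, 1, -1) = (3, 6, -9)
  D3: (3, 5, -8) + (-1, 1, 0) = (2, 6, -8)
  D4: (3, 5, -8) + (-1, 0, 1) = (2, 5, -7)
  D5: (3, 5, -8) + (0, -1, 1) = (3, 4, -7)

Answer: 4 4 -8
4 5 -9
3 6 -9
2 6 -8
2 5 -7
3 4 -7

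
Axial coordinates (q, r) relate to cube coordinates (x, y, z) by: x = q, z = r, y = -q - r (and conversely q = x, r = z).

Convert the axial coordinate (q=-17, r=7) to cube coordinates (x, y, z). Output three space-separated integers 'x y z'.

Answer: -17 10 7

Derivation:
x = q = -17
z = r = 7
y = -x - z = -(-17) - (7) = 10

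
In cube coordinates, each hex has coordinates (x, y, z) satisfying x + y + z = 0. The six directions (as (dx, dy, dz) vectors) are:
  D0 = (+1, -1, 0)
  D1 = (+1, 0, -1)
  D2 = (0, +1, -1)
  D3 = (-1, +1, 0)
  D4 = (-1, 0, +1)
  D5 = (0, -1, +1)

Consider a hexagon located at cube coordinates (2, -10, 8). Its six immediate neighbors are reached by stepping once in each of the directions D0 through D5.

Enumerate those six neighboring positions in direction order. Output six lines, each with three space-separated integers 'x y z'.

Center: (2, -10, 8). Add each direction:
  D0: (2, -10, 8) + (1, -1, 0) = (3, -11, 8)
  D1: (2, -10, 8) + (1, 0, -1) = (3, -10, 7)
  D2: (2, -10, 8) + (0, 1, -1) = (2, -9, 7)
  D3: (2, -10, 8) + (-1, 1, 0) = (1, -9, 8)
  D4: (2, -10, 8) + (-1, 0, 1) = (1, -10, 9)
  D5: (2, -10, 8) + (0, -1, 1) = (2, -11, 9)

Answer: 3 -11 8
3 -10 7
2 -9 7
1 -9 8
1 -10 9
2 -11 9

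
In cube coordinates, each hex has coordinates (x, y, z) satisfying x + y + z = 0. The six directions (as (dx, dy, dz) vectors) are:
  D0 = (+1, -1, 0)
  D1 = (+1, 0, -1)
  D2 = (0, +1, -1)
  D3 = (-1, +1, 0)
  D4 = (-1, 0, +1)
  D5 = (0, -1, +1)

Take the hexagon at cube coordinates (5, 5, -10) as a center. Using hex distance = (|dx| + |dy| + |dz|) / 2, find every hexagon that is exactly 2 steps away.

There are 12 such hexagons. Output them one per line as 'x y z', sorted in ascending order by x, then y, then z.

Walk ring at distance 2 from (5, 5, -10):
Start at center + D4*2 = (3, 5, -8)
  hex 0: (3, 5, -8)
  hex 1: (4, 4, -8)
  hex 2: (5, 3, -8)
  hex 3: (6, 3, -9)
  hex 4: (7, 3, -10)
  hex 5: (7, 4, -11)
  hex 6: (7, 5, -12)
  hex 7: (6, 6, -12)
  hex 8: (5, 7, -12)
  hex 9: (4, 7, -11)
  hex 10: (3, 7, -10)
  hex 11: (3, 6, -9)
Sorted: 12 hexes.

Answer: 3 5 -8
3 6 -9
3 7 -10
4 4 -8
4 7 -11
5 3 -8
5 7 -12
6 3 -9
6 6 -12
7 3 -10
7 4 -11
7 5 -12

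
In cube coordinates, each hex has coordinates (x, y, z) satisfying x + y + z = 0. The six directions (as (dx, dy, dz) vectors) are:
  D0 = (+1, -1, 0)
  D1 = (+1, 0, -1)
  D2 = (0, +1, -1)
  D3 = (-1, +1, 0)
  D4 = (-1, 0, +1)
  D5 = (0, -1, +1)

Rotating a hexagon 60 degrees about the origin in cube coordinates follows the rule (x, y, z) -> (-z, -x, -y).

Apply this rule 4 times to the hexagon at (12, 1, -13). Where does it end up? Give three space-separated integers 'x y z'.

Start: (12, 1, -13)
Step 1: (12, 1, -13) -> (-(-13), -(12), -(1)) = (13, -12, -1)
Step 2: (13, -12, -1) -> (-(-1), -(13), -(-12)) = (1, -13, 12)
Step 3: (1, -13, 12) -> (-(12), -(1), -(-13)) = (-12, -1, 13)
Step 4: (-12, -1, 13) -> (-(13), -(-12), -(-1)) = (-13, 12, 1)

Answer: -13 12 1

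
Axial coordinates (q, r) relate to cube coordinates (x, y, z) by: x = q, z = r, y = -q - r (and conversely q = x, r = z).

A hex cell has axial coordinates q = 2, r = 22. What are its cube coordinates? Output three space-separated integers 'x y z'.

Answer: 2 -24 22

Derivation:
x = q = 2
z = r = 22
y = -x - z = -(2) - (22) = -24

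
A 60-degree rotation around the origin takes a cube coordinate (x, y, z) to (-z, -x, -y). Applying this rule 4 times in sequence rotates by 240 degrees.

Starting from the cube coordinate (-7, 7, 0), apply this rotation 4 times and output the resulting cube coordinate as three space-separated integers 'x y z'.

Answer: 0 -7 7

Derivation:
Start: (-7, 7, 0)
Step 1: (-7, 7, 0) -> (-(0), -(-7), -(7)) = (0, 7, -7)
Step 2: (0, 7, -7) -> (-(-7), -(0), -(7)) = (7, 0, -7)
Step 3: (7, 0, -7) -> (-(-7), -(7), -(0)) = (7, -7, 0)
Step 4: (7, -7, 0) -> (-(0), -(7), -(-7)) = (0, -7, 7)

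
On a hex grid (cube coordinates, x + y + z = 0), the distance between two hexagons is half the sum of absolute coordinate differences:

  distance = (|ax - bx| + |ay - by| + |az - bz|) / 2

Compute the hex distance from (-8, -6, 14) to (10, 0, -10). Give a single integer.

Answer: 24

Derivation:
|ax - bx| = |-8 - 10| = 18
|ay - by| = |-6 - 0| = 6
|az - bz| = |14 - (-10)| = 24
distance = (18 + 6 + 24) / 2 = 48 / 2 = 24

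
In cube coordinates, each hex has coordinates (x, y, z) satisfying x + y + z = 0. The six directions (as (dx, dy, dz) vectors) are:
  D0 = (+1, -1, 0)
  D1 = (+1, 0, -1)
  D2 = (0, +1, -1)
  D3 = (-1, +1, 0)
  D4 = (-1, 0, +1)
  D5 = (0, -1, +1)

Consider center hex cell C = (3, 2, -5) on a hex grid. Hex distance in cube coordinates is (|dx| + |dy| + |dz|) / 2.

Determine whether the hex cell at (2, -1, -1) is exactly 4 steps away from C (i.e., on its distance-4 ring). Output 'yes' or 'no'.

Answer: yes

Derivation:
|px - cx| = |2 - 3| = 1
|py - cy| = |-1 - 2| = 3
|pz - cz| = |-1 - (-5)| = 4
distance = (1+3+4)/2 = 8/2 = 4
radius = 4; distance == radius -> yes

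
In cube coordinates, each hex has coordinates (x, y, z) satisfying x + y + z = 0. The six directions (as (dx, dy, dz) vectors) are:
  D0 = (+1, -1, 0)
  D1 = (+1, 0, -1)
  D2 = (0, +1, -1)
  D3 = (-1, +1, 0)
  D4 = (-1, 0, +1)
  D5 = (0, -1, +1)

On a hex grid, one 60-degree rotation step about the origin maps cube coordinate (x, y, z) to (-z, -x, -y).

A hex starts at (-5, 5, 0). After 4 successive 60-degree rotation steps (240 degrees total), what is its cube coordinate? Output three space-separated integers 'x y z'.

Answer: 0 -5 5

Derivation:
Start: (-5, 5, 0)
Step 1: (-5, 5, 0) -> (-(0), -(-5), -(5)) = (0, 5, -5)
Step 2: (0, 5, -5) -> (-(-5), -(0), -(5)) = (5, 0, -5)
Step 3: (5, 0, -5) -> (-(-5), -(5), -(0)) = (5, -5, 0)
Step 4: (5, -5, 0) -> (-(0), -(5), -(-5)) = (0, -5, 5)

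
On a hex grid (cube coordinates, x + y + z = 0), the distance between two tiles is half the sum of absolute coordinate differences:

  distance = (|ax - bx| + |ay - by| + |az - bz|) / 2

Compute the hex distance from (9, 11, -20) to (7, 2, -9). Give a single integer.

|ax - bx| = |9 - 7| = 2
|ay - by| = |11 - 2| = 9
|az - bz| = |-20 - (-9)| = 11
distance = (2 + 9 + 11) / 2 = 22 / 2 = 11

Answer: 11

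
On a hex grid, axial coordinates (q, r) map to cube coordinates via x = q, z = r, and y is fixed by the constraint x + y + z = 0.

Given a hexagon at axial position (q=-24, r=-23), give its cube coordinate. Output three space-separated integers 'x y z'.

Answer: -24 47 -23

Derivation:
x = q = -24
z = r = -23
y = -x - z = -(-24) - (-23) = 47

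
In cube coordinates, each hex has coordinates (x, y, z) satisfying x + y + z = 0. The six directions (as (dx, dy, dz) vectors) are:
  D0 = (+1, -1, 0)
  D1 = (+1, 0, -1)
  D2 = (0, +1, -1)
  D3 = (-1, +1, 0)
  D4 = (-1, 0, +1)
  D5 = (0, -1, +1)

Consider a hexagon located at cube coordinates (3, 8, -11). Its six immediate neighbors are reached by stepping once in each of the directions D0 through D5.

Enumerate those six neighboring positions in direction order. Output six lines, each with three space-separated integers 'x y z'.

Answer: 4 7 -11
4 8 -12
3 9 -12
2 9 -11
2 8 -10
3 7 -10

Derivation:
Center: (3, 8, -11). Add each direction:
  D0: (3, 8, -11) + (1, -1, 0) = (4, 7, -11)
  D1: (3, 8, -11) + (1, 0, -1) = (4, 8, -12)
  D2: (3, 8, -11) + (0, 1, -1) = (3, 9, -12)
  D3: (3, 8, -11) + (-1, 1, 0) = (2, 9, -11)
  D4: (3, 8, -11) + (-1, 0, 1) = (2, 8, -10)
  D5: (3, 8, -11) + (0, -1, 1) = (3, 7, -10)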